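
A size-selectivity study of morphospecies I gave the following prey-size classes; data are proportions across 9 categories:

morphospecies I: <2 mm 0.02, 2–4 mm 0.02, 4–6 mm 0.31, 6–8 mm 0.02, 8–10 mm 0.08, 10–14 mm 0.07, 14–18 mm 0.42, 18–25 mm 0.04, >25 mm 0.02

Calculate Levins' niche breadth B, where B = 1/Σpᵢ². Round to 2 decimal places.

3.48

Σpᵢ² = 0.02² + 0.02² + 0.31² + 0.02² + 0.08² + 0.07² + 0.42² + 0.04² + 0.02² = 0.0004 + 0.0004 + 0.0961 + 0.0004 + 0.0064 + 0.0049 + 0.1764 + 0.0016 + 0.0004 = 0.2870
B = 1 / 0.2870 = 3.4843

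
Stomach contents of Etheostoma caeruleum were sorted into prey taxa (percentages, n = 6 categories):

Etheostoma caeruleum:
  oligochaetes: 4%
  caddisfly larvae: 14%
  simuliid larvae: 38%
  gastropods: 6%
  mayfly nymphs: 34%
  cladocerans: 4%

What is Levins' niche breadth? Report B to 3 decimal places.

Convert percentages to proportions (divide by 100).
Σpᵢ² = 0.04² + 0.14² + 0.38² + 0.06² + 0.34² + 0.04² = 0.0016 + 0.0196 + 0.1444 + 0.0036 + 0.1156 + 0.0016 = 0.2864
B = 1 / 0.2864 = 3.49162

3.492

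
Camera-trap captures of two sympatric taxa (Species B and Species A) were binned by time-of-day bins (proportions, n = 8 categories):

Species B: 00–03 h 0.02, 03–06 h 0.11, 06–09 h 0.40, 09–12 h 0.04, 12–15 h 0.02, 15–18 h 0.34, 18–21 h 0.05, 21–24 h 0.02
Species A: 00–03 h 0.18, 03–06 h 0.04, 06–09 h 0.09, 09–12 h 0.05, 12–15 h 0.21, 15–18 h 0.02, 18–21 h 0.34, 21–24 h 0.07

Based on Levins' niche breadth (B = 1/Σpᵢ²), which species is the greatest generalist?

Σp_Bᵢ² = 0.02² + 0.11² + 0.40² + 0.04² + 0.02² + 0.34² + 0.05² + 0.02² = 0.0004 + 0.0121 + 0.1600 + 0.0016 + 0.0004 + 0.1156 + 0.0025 + 0.0004 = 0.2930
B_B = 1 / 0.2930 = 3.4130
Σp_Aᵢ² = 0.18² + 0.04² + 0.09² + 0.05² + 0.21² + 0.02² + 0.34² + 0.07² = 0.0324 + 0.0016 + 0.0081 + 0.0025 + 0.0441 + 0.0004 + 0.1156 + 0.0049 = 0.2096
B_A = 1 / 0.2096 = 4.7710
Highest B → broadest niche (most generalist): Species A (B = 4.77).

Species A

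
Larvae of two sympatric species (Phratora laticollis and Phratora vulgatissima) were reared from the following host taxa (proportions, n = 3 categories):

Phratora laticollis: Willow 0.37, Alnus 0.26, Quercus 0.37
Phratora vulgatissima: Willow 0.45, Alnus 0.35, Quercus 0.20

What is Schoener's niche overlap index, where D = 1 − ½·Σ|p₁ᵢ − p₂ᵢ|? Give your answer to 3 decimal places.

0.830

Σ|p₁ᵢ − p₂ᵢ| = 0.08 + 0.09 + 0.17 = 0.34
D = 1 − ½ × 0.34 = 1 − 0.170 = 0.83000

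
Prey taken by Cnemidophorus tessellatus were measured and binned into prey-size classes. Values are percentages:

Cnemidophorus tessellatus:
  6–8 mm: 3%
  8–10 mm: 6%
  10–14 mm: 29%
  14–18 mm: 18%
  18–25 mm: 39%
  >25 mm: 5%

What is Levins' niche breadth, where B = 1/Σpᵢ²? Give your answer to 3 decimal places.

3.628

Convert percentages to proportions (divide by 100).
Σpᵢ² = 0.03² + 0.06² + 0.29² + 0.18² + 0.39² + 0.05² = 0.0009 + 0.0036 + 0.0841 + 0.0324 + 0.1521 + 0.0025 = 0.2756
B = 1 / 0.2756 = 3.62845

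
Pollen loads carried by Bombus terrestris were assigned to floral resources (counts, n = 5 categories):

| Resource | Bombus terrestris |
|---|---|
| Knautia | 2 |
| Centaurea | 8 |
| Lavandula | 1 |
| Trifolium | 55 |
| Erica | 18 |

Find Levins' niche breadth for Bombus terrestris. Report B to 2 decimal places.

2.06

Proportions for Bombus terrestris (n=84): 2/84=0.0238, 8/84=0.0952, 1/84=0.0119, 55/84=0.6548, 18/84=0.2143
Σpᵢ² = 0.0238² + 0.0952² + 0.0119² + 0.6548² + 0.2143² = 0.000566 + 0.009063 + 0.000142 + 0.428763 + 0.045924 = 0.484458
B = 1 / 0.484458 = 2.0642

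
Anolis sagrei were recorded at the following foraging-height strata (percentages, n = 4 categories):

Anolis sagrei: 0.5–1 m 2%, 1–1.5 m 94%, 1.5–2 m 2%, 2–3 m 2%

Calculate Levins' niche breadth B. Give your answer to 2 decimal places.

Convert percentages to proportions (divide by 100).
Σpᵢ² = 0.02² + 0.94² + 0.02² + 0.02² = 0.0004 + 0.8836 + 0.0004 + 0.0004 = 0.8848
B = 1 / 0.8848 = 1.1302

1.13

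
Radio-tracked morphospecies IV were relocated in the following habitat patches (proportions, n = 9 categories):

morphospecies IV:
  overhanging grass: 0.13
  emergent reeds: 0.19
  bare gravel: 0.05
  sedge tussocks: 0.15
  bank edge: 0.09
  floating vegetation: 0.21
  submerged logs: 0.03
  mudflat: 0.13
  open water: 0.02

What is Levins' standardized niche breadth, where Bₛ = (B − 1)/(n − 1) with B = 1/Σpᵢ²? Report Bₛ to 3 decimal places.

0.717

Σpᵢ² = 0.13² + 0.19² + 0.05² + 0.15² + 0.09² + 0.21² + 0.03² + 0.13² + 0.02² = 0.0169 + 0.0361 + 0.0025 + 0.0225 + 0.0081 + 0.0441 + 0.0009 + 0.0169 + 0.0004 = 0.1484
B = 1 / 0.1484 = 6.73854
Bₛ = (B − 1)/(n − 1) = (6.73854 − 1)/(9 − 1) = 5.73854/8 = 0.71732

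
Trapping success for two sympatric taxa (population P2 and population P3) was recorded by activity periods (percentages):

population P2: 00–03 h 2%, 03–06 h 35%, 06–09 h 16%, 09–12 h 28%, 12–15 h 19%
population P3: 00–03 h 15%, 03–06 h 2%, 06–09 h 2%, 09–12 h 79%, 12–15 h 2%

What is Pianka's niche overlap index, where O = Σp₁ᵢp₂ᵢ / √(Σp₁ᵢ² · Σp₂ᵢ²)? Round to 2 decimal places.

0.58

Convert percentages to proportions (divide by 100).
Σ p₁ᵢp₂ᵢ = 0.0030 + 0.0070 + 0.0032 + 0.2212 + 0.0038 = 0.2382
Σp_1ᵢ² = 0.02² + 0.35² + 0.16² + 0.28² + 0.19² = 0.0004 + 0.1225 + 0.0256 + 0.0784 + 0.0361 = 0.2630
Σp_2ᵢ² = 0.15² + 0.02² + 0.02² + 0.79² + 0.02² = 0.0225 + 0.0004 + 0.0004 + 0.6241 + 0.0004 = 0.6478
O = 0.2382 / √(0.2630 × 0.6478) = 0.2382 / 0.41276 = 0.5771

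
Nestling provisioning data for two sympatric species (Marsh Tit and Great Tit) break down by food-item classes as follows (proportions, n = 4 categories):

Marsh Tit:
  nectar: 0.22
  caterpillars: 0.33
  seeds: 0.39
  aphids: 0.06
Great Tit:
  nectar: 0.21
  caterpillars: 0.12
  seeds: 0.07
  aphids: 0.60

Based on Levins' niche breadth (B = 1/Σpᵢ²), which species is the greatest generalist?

Marsh Tit

Σp_Marsᵢ² = 0.22² + 0.33² + 0.39² + 0.06² = 0.0484 + 0.1089 + 0.1521 + 0.0036 = 0.3130
B_Mars = 1 / 0.3130 = 3.1949
Σp_Greaᵢ² = 0.21² + 0.12² + 0.07² + 0.60² = 0.0441 + 0.0144 + 0.0049 + 0.3600 = 0.4234
B_Grea = 1 / 0.4234 = 2.3618
Highest B → broadest niche (most generalist): Marsh Tit (B = 3.19).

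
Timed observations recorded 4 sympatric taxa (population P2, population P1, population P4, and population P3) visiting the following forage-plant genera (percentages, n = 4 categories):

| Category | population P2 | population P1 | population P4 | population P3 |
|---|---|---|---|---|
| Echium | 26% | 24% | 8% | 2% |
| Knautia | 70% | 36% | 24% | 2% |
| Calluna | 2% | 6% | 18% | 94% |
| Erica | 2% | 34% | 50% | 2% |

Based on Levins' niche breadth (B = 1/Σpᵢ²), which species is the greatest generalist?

population P1

Convert percentages to proportions (divide by 100).
Σp_P2ᵢ² = 0.26² + 0.70² + 0.02² + 0.02² = 0.0676 + 0.4900 + 0.0004 + 0.0004 = 0.5584
B_P2 = 1 / 0.5584 = 1.7908
Σp_P1ᵢ² = 0.24² + 0.36² + 0.06² + 0.34² = 0.0576 + 0.1296 + 0.0036 + 0.1156 = 0.3064
B_P1 = 1 / 0.3064 = 3.2637
Σp_P4ᵢ² = 0.08² + 0.24² + 0.18² + 0.50² = 0.0064 + 0.0576 + 0.0324 + 0.2500 = 0.3464
B_P4 = 1 / 0.3464 = 2.8868
Σp_P3ᵢ² = 0.02² + 0.02² + 0.94² + 0.02² = 0.0004 + 0.0004 + 0.8836 + 0.0004 = 0.8848
B_P3 = 1 / 0.8848 = 1.1302
Highest B → broadest niche (most generalist): population P1 (B = 3.26).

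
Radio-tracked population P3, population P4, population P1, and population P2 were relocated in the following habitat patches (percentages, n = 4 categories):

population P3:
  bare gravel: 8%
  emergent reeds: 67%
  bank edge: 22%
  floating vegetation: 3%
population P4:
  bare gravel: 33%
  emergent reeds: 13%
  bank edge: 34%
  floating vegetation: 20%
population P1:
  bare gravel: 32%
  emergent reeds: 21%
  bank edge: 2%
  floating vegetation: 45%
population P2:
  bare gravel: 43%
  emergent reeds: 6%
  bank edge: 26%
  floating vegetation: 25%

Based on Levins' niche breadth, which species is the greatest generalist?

Convert percentages to proportions (divide by 100).
Σp_P3ᵢ² = 0.08² + 0.67² + 0.22² + 0.03² = 0.0064 + 0.4489 + 0.0484 + 0.0009 = 0.5046
B_P3 = 1 / 0.5046 = 1.9818
Σp_P4ᵢ² = 0.33² + 0.13² + 0.34² + 0.20² = 0.1089 + 0.0169 + 0.1156 + 0.0400 = 0.2814
B_P4 = 1 / 0.2814 = 3.5537
Σp_P1ᵢ² = 0.32² + 0.21² + 0.02² + 0.45² = 0.1024 + 0.0441 + 0.0004 + 0.2025 = 0.3494
B_P1 = 1 / 0.3494 = 2.8620
Σp_P2ᵢ² = 0.43² + 0.06² + 0.26² + 0.25² = 0.1849 + 0.0036 + 0.0676 + 0.0625 = 0.3186
B_P2 = 1 / 0.3186 = 3.1387
Highest B → broadest niche (most generalist): population P4 (B = 3.55).

population P4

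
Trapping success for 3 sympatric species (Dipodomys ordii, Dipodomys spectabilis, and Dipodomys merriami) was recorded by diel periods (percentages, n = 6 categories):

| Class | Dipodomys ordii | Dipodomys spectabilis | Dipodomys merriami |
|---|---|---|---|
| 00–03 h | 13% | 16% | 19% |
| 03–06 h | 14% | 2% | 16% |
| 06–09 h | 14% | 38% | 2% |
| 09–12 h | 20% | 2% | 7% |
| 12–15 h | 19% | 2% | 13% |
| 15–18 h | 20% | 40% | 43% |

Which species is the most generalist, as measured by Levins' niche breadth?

Convert percentages to proportions (divide by 100).
Σp_ordiᵢ² = 0.13² + 0.14² + 0.14² + 0.20² + 0.19² + 0.20² = 0.0169 + 0.0196 + 0.0196 + 0.0400 + 0.0361 + 0.0400 = 0.1722
B_ordi = 1 / 0.1722 = 5.8072
Σp_specᵢ² = 0.16² + 0.02² + 0.38² + 0.02² + 0.02² + 0.40² = 0.0256 + 0.0004 + 0.1444 + 0.0004 + 0.0004 + 0.1600 = 0.3312
B_spec = 1 / 0.3312 = 3.0193
Σp_merrᵢ² = 0.19² + 0.16² + 0.02² + 0.07² + 0.13² + 0.43² = 0.0361 + 0.0256 + 0.0004 + 0.0049 + 0.0169 + 0.1849 = 0.2688
B_merr = 1 / 0.2688 = 3.7202
Highest B → broadest niche (most generalist): Dipodomys ordii (B = 5.81).

Dipodomys ordii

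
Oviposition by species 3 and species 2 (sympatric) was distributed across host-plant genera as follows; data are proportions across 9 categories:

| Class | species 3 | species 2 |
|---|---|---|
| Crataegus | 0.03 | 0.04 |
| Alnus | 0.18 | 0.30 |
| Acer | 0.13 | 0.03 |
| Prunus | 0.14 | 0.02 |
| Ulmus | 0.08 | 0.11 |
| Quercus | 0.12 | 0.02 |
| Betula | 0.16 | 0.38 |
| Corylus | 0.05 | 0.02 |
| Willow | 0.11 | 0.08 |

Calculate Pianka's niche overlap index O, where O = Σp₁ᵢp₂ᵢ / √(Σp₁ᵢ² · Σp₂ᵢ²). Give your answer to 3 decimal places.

0.784

Σ p₁ᵢp₂ᵢ = 0.0012 + 0.0540 + 0.0039 + 0.0028 + 0.0088 + 0.0024 + 0.0608 + 0.0010 + 0.0088 = 0.1437
Σp_1ᵢ² = 0.03² + 0.18² + 0.13² + 0.14² + 0.08² + 0.12² + 0.16² + 0.05² + 0.11² = 0.0009 + 0.0324 + 0.0169 + 0.0196 + 0.0064 + 0.0144 + 0.0256 + 0.0025 + 0.0121 = 0.1308
Σp_2ᵢ² = 0.04² + 0.30² + 0.03² + 0.02² + 0.11² + 0.02² + 0.38² + 0.02² + 0.08² = 0.0016 + 0.0900 + 0.0009 + 0.0004 + 0.0121 + 0.0004 + 0.1444 + 0.0004 + 0.0064 = 0.2566
O = 0.1437 / √(0.1308 × 0.2566) = 0.1437 / 0.183203 = 0.78438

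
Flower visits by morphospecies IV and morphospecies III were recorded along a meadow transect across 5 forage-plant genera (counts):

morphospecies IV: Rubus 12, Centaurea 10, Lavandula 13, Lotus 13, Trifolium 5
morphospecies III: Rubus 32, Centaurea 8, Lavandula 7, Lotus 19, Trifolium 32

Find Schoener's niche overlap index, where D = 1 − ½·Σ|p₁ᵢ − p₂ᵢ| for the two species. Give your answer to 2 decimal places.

Proportions for morphospecies IV (n=53): 12/53=0.2264, 10/53=0.1887, 13/53=0.2453, 13/53=0.2453, 5/53=0.0943
Proportions for morphospecies III (n=98): 32/98=0.3265, 8/98=0.0816, 7/98=0.0714, 19/98=0.1939, 32/98=0.3265
Σ|p₁ᵢ − p₂ᵢ| = 0.1001 + 0.1071 + 0.1739 + 0.0514 + 0.2322 = 0.6647
D = 1 − ½ × 0.6647 = 1 − 0.33235 = 0.66765

0.67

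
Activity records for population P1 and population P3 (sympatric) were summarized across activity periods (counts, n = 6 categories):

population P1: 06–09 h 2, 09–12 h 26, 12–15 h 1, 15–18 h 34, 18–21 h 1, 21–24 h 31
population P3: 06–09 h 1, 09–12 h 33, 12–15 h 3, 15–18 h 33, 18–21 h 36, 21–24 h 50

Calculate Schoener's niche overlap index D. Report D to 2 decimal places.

Proportions for population P1 (n=95): 2/95=0.0211, 26/95=0.2737, 1/95=0.0105, 34/95=0.3579, 1/95=0.0105, 31/95=0.3263
Proportions for population P3 (n=156): 1/156=0.0064, 33/156=0.2115, 3/156=0.0192, 33/156=0.2115, 36/156=0.2308, 50/156=0.3205
Σ|p₁ᵢ − p₂ᵢ| = 0.0147 + 0.0622 + 0.0087 + 0.1464 + 0.2203 + 0.0058 = 0.4581
D = 1 − ½ × 0.4581 = 1 − 0.22905 = 0.77095

0.77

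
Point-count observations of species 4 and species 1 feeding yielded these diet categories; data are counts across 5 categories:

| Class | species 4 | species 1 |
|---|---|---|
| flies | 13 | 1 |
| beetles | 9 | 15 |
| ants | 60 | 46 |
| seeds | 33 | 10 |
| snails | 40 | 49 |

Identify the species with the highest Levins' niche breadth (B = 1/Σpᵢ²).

Proportions for species 4 (n=155): 13/155=0.0839, 9/155=0.0581, 60/155=0.3871, 33/155=0.2129, 40/155=0.2581
Proportions for species 1 (n=121): 1/121=0.0083, 15/121=0.1240, 46/121=0.3802, 10/121=0.0826, 49/121=0.4050
Σp_4ᵢ² = 0.0839² + 0.0581² + 0.3871² + 0.2129² + 0.2581² = 0.007039 + 0.003376 + 0.149846 + 0.045326 + 0.066616 = 0.272203
B_4 = 1 / 0.272203 = 3.6737
Σp_1ᵢ² = 0.0083² + 0.1240² + 0.3802² + 0.0826² + 0.4050² = 0.000069 + 0.015376 + 0.144552 + 0.006823 + 0.164025 = 0.330845
B_1 = 1 / 0.330845 = 3.0226
Highest B → broadest niche (most generalist): species 4 (B = 3.67).

species 4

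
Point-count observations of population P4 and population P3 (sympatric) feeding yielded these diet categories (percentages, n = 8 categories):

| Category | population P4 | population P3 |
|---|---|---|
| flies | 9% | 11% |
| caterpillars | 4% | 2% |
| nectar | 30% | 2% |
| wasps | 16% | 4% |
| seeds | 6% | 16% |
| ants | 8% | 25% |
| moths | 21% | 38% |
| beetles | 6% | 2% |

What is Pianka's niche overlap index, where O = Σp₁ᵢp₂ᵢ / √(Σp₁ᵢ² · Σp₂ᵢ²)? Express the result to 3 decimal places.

0.628

Convert percentages to proportions (divide by 100).
Σ p₁ᵢp₂ᵢ = 0.0099 + 0.0008 + 0.0060 + 0.0064 + 0.0096 + 0.0200 + 0.0798 + 0.0012 = 0.1337
Σp_1ᵢ² = 0.09² + 0.04² + 0.30² + 0.16² + 0.06² + 0.08² + 0.21² + 0.06² = 0.0081 + 0.0016 + 0.0900 + 0.0256 + 0.0036 + 0.0064 + 0.0441 + 0.0036 = 0.1830
Σp_2ᵢ² = 0.11² + 0.02² + 0.02² + 0.04² + 0.16² + 0.25² + 0.38² + 0.02² = 0.0121 + 0.0004 + 0.0004 + 0.0016 + 0.0256 + 0.0625 + 0.1444 + 0.0004 = 0.2474
O = 0.1337 / √(0.1830 × 0.2474) = 0.1337 / 0.212777 = 0.62836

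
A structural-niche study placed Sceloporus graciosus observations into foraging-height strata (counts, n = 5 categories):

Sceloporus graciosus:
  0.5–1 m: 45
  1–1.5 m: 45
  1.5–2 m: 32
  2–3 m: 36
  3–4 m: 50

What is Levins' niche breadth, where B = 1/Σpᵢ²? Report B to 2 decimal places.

Proportions for Sceloporus graciosus (n=208): 45/208=0.2163, 45/208=0.2163, 32/208=0.1538, 36/208=0.1731, 50/208=0.2404
Σpᵢ² = 0.2163² + 0.2163² + 0.1538² + 0.1731² + 0.2404² = 0.046786 + 0.046786 + 0.023654 + 0.029964 + 0.057792 = 0.204982
B = 1 / 0.204982 = 4.8785

4.88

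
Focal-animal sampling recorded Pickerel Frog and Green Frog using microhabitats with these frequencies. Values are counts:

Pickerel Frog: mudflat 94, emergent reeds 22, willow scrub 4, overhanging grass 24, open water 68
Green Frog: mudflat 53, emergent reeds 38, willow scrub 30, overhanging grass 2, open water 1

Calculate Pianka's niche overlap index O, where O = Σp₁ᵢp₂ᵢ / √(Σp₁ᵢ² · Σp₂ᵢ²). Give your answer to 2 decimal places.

0.70

Proportions for Pickerel Frog (n=212): 94/212=0.4434, 22/212=0.1038, 4/212=0.0189, 24/212=0.1132, 68/212=0.3208
Proportions for Green Frog (n=124): 53/124=0.4274, 38/124=0.3065, 30/124=0.2419, 2/124=0.0161, 1/124=0.0081
Σ p₁ᵢp₂ᵢ = 0.189509 + 0.031815 + 0.004572 + 0.001823 + 0.002598 = 0.230317
Σp_1ᵢ² = 0.4434² + 0.1038² + 0.0189² + 0.1132² + 0.3208² = 0.196604 + 0.010774 + 0.000357 + 0.012814 + 0.102913 = 0.323462
Σp_2ᵢ² = 0.4274² + 0.3065² + 0.2419² + 0.0161² + 0.0081² = 0.182671 + 0.093942 + 0.058516 + 0.000259 + 0.000066 = 0.335454
O = 0.230317 / √(0.323462 × 0.335454) = 0.230317 / 0.3294034 = 0.6992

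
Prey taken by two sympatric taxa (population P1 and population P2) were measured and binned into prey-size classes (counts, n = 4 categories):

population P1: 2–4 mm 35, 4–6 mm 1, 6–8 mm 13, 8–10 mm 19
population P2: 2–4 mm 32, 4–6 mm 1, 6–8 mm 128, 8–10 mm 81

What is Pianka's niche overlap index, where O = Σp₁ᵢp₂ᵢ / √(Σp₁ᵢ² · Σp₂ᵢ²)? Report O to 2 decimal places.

0.67

Proportions for population P1 (n=68): 35/68=0.5147, 1/68=0.0147, 13/68=0.1912, 19/68=0.2794
Proportions for population P2 (n=242): 32/242=0.1322, 1/242=0.0041, 128/242=0.5289, 81/242=0.3347
Σ p₁ᵢp₂ᵢ = 0.068043 + 0.000060 + 0.101126 + 0.093515 = 0.262744
Σp_1ᵢ² = 0.5147² + 0.0147² + 0.1912² + 0.2794² = 0.264916 + 0.000216 + 0.036557 + 0.078064 = 0.379753
Σp_2ᵢ² = 0.1322² + 0.0041² + 0.5289² + 0.3347² = 0.017477 + 0.000017 + 0.279735 + 0.112024 = 0.409253
O = 0.262744 / √(0.379753 × 0.409253) = 0.262744 / 0.3942272 = 0.6665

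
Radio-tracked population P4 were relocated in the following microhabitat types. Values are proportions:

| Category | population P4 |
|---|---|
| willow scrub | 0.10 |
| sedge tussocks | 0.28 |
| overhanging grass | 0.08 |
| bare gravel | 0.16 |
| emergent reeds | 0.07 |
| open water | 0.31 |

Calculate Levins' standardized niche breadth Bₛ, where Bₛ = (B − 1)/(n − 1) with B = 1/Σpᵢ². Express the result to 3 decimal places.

Σpᵢ² = 0.10² + 0.28² + 0.08² + 0.16² + 0.07² + 0.31² = 0.0100 + 0.0784 + 0.0064 + 0.0256 + 0.0049 + 0.0961 = 0.2214
B = 1 / 0.2214 = 4.51671
Bₛ = (B − 1)/(n − 1) = (4.51671 − 1)/(6 − 1) = 3.51671/5 = 0.70334

0.703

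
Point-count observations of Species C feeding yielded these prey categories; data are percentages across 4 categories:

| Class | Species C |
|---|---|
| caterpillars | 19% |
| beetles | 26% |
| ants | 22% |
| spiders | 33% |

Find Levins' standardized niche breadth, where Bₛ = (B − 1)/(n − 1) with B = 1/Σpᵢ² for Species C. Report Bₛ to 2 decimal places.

Convert percentages to proportions (divide by 100).
Σpᵢ² = 0.19² + 0.26² + 0.22² + 0.33² = 0.0361 + 0.0676 + 0.0484 + 0.1089 = 0.2610
B = 1 / 0.2610 = 3.8314
Bₛ = (B − 1)/(n − 1) = (3.8314 − 1)/(4 − 1) = 2.8314/3 = 0.9438

0.94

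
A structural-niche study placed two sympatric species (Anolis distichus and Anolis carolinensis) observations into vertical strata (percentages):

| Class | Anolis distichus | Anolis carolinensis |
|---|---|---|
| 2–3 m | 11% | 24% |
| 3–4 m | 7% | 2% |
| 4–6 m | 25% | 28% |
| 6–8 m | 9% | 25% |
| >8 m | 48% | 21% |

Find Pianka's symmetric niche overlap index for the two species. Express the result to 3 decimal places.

Convert percentages to proportions (divide by 100).
Σ p₁ᵢp₂ᵢ = 0.0264 + 0.0014 + 0.0700 + 0.0225 + 0.1008 = 0.2211
Σp_1ᵢ² = 0.11² + 0.07² + 0.25² + 0.09² + 0.48² = 0.0121 + 0.0049 + 0.0625 + 0.0081 + 0.2304 = 0.3180
Σp_2ᵢ² = 0.24² + 0.02² + 0.28² + 0.25² + 0.21² = 0.0576 + 0.0004 + 0.0784 + 0.0625 + 0.0441 = 0.2430
O = 0.2211 / √(0.3180 × 0.2430) = 0.2211 / 0.277982 = 0.79538

0.795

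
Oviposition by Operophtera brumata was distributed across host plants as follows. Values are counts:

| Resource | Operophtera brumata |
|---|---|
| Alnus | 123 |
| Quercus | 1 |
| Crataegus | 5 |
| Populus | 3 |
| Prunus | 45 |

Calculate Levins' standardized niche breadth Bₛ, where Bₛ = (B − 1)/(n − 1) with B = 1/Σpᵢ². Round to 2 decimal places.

0.21

Proportions for Operophtera brumata (n=177): 123/177=0.6949, 1/177=0.0056, 5/177=0.0282, 3/177=0.0169, 45/177=0.2542
Σpᵢ² = 0.6949² + 0.0056² + 0.0282² + 0.0169² + 0.2542² = 0.482886 + 0.000031 + 0.000795 + 0.000286 + 0.064618 = 0.548616
B = 1 / 0.548616 = 1.8228
Bₛ = (B − 1)/(n − 1) = (1.8228 − 1)/(5 − 1) = 0.8228/4 = 0.2057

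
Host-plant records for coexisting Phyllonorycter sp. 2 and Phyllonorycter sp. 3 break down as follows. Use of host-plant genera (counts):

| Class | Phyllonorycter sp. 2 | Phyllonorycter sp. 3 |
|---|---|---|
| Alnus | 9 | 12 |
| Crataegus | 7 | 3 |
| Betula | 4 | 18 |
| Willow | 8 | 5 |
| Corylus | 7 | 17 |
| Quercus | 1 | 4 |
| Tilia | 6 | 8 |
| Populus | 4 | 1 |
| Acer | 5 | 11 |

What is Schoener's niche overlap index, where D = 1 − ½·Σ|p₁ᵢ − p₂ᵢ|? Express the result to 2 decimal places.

Proportions for Phyllonorycter sp. 2 (n=51): 9/51=0.1765, 7/51=0.1373, 4/51=0.0784, 8/51=0.1569, 7/51=0.1373, 1/51=0.0196, 6/51=0.1176, 4/51=0.0784, 5/51=0.0980
Proportions for Phyllonorycter sp. 3 (n=79): 12/79=0.1519, 3/79=0.0380, 18/79=0.2278, 5/79=0.0633, 17/79=0.2152, 4/79=0.0506, 8/79=0.1013, 1/79=0.0127, 11/79=0.1392
Σ|p₁ᵢ − p₂ᵢ| = 0.0246 + 0.0993 + 0.1494 + 0.0936 + 0.0779 + 0.0310 + 0.0163 + 0.0657 + 0.0412 = 0.5990
D = 1 − ½ × 0.5990 = 1 − 0.29950 = 0.70050

0.70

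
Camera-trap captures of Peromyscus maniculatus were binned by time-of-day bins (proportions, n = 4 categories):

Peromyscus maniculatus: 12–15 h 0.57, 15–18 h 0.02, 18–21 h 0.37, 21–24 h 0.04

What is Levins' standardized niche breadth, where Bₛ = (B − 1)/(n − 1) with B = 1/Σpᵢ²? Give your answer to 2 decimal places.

Σpᵢ² = 0.57² + 0.02² + 0.37² + 0.04² = 0.3249 + 0.0004 + 0.1369 + 0.0016 = 0.4638
B = 1 / 0.4638 = 2.1561
Bₛ = (B − 1)/(n − 1) = (2.1561 − 1)/(4 − 1) = 1.1561/3 = 0.3854

0.39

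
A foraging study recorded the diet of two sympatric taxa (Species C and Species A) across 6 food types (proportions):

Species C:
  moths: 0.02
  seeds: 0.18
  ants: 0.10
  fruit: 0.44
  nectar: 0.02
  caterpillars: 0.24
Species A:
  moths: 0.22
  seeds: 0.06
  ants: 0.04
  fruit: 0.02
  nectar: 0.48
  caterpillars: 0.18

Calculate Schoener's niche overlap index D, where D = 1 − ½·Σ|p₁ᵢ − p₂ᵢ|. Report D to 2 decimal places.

Σ|p₁ᵢ − p₂ᵢ| = 0.20 + 0.12 + 0.06 + 0.42 + 0.46 + 0.06 = 1.32
D = 1 − ½ × 1.32 = 1 − 0.660 = 0.3400

0.34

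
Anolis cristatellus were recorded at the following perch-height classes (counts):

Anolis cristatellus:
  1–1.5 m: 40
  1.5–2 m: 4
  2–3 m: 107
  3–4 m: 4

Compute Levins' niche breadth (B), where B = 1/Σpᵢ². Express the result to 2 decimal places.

Proportions for Anolis cristatellus (n=155): 40/155=0.2581, 4/155=0.0258, 107/155=0.6903, 4/155=0.0258
Σpᵢ² = 0.2581² + 0.0258² + 0.6903² + 0.0258² = 0.066616 + 0.000666 + 0.476514 + 0.000666 = 0.544462
B = 1 / 0.544462 = 1.8367

1.84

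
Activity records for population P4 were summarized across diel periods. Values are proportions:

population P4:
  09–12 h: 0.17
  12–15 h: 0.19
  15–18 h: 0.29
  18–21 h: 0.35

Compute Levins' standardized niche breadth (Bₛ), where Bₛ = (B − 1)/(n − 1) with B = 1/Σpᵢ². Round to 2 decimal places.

0.89

Σpᵢ² = 0.17² + 0.19² + 0.29² + 0.35² = 0.0289 + 0.0361 + 0.0841 + 0.1225 = 0.2716
B = 1 / 0.2716 = 3.6819
Bₛ = (B − 1)/(n − 1) = (3.6819 − 1)/(4 − 1) = 2.6819/3 = 0.8940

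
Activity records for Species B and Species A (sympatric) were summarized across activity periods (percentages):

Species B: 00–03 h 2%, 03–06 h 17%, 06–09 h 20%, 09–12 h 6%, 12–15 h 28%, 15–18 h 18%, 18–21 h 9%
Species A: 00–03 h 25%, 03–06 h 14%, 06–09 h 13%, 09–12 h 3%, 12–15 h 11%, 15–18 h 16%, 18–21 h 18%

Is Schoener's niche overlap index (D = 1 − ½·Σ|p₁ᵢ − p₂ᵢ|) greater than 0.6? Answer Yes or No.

Convert percentages to proportions (divide by 100).
Σ|p₁ᵢ − p₂ᵢ| = 0.23 + 0.03 + 0.07 + 0.03 + 0.17 + 0.02 + 0.09 = 0.64
D = 1 − ½ × 0.64 = 1 − 0.320 = 0.6800
D = 0.6800 > 0.6 → Yes.

Yes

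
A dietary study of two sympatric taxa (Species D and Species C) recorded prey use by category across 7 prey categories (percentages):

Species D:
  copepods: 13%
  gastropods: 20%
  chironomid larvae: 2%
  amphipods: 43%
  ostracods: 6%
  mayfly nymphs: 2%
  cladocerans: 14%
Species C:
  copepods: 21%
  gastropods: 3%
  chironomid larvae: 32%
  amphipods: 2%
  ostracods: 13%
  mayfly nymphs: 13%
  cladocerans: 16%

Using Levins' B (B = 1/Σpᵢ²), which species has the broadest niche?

Convert percentages to proportions (divide by 100).
Σp_Dᵢ² = 0.13² + 0.20² + 0.02² + 0.43² + 0.06² + 0.02² + 0.14² = 0.0169 + 0.0400 + 0.0004 + 0.1849 + 0.0036 + 0.0004 + 0.0196 = 0.2658
B_D = 1 / 0.2658 = 3.7622
Σp_Cᵢ² = 0.21² + 0.03² + 0.32² + 0.02² + 0.13² + 0.13² + 0.16² = 0.0441 + 0.0009 + 0.1024 + 0.0004 + 0.0169 + 0.0169 + 0.0256 = 0.2072
B_C = 1 / 0.2072 = 4.8263
Highest B → broadest niche (most generalist): Species C (B = 4.83).

Species C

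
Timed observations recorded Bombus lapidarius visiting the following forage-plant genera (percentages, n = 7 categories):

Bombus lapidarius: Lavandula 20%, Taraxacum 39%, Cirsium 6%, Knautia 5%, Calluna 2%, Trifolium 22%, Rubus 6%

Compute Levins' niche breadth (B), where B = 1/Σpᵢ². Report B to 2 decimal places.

Convert percentages to proportions (divide by 100).
Σpᵢ² = 0.20² + 0.39² + 0.06² + 0.05² + 0.02² + 0.22² + 0.06² = 0.0400 + 0.1521 + 0.0036 + 0.0025 + 0.0004 + 0.0484 + 0.0036 = 0.2506
B = 1 / 0.2506 = 3.9904

3.99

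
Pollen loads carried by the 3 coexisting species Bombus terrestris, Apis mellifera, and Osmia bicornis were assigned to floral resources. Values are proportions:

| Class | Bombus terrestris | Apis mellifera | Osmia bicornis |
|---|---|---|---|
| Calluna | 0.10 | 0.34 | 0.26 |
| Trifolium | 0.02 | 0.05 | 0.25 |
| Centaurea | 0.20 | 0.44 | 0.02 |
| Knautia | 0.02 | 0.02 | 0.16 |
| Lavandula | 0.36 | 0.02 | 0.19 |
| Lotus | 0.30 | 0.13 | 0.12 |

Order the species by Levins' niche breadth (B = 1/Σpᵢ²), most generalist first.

Osmia bicornis > Bombus terrestris > Apis mellifera

Σp_terrᵢ² = 0.10² + 0.02² + 0.20² + 0.02² + 0.36² + 0.30² = 0.0100 + 0.0004 + 0.0400 + 0.0004 + 0.1296 + 0.0900 = 0.2704
B_terr = 1 / 0.2704 = 3.6982
Σp_mellᵢ² = 0.34² + 0.05² + 0.44² + 0.02² + 0.02² + 0.13² = 0.1156 + 0.0025 + 0.1936 + 0.0004 + 0.0004 + 0.0169 = 0.3294
B_mell = 1 / 0.3294 = 3.0358
Σp_bicoᵢ² = 0.26² + 0.25² + 0.02² + 0.16² + 0.19² + 0.12² = 0.0676 + 0.0625 + 0.0004 + 0.0256 + 0.0361 + 0.0144 = 0.2066
B_bico = 1 / 0.2066 = 4.8403
Ranking by B (broadest → narrowest): Osmia bicornis (4.84) > Bombus terrestris (3.70) > Apis mellifera (3.04)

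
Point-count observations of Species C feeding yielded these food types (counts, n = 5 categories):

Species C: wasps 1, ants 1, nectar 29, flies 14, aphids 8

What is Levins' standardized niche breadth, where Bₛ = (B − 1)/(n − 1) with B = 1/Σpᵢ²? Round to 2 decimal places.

Proportions for Species C (n=53): 1/53=0.0189, 1/53=0.0189, 29/53=0.5472, 14/53=0.2642, 8/53=0.1509
Σpᵢ² = 0.0189² + 0.0189² + 0.5472² + 0.2642² + 0.1509² = 0.000357 + 0.000357 + 0.299428 + 0.069802 + 0.022771 = 0.392715
B = 1 / 0.392715 = 2.5464
Bₛ = (B − 1)/(n − 1) = (2.5464 − 1)/(5 − 1) = 1.5464/4 = 0.3866

0.39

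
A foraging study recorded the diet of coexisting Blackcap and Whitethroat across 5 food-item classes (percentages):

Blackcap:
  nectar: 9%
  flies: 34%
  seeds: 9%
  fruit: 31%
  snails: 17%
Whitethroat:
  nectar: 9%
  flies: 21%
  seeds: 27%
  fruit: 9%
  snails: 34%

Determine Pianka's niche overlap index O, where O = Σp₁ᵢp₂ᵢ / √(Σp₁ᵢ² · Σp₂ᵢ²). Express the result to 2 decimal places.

0.75

Convert percentages to proportions (divide by 100).
Σ p₁ᵢp₂ᵢ = 0.0081 + 0.0714 + 0.0243 + 0.0279 + 0.0578 = 0.1895
Σp_1ᵢ² = 0.09² + 0.34² + 0.09² + 0.31² + 0.17² = 0.0081 + 0.1156 + 0.0081 + 0.0961 + 0.0289 = 0.2568
Σp_2ᵢ² = 0.09² + 0.21² + 0.27² + 0.09² + 0.34² = 0.0081 + 0.0441 + 0.0729 + 0.0081 + 0.1156 = 0.2488
O = 0.1895 / √(0.2568 × 0.2488) = 0.1895 / 0.25277 = 0.7497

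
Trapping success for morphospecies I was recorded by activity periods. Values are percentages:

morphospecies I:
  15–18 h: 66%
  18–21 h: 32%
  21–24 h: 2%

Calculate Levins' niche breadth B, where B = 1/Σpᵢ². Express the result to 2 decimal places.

Convert percentages to proportions (divide by 100).
Σpᵢ² = 0.66² + 0.32² + 0.02² = 0.4356 + 0.1024 + 0.0004 = 0.5384
B = 1 / 0.5384 = 1.8574

1.86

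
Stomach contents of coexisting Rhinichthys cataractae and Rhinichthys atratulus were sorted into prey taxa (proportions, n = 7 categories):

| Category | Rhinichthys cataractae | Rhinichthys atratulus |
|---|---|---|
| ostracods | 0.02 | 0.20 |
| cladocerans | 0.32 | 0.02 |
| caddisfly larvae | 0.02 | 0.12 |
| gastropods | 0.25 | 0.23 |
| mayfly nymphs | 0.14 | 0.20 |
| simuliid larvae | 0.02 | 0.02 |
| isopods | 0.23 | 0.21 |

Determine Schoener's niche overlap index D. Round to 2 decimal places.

Σ|p₁ᵢ − p₂ᵢ| = 0.18 + 0.30 + 0.10 + 0.02 + 0.06 + 0.00 + 0.02 = 0.68
D = 1 − ½ × 0.68 = 1 − 0.340 = 0.6600

0.66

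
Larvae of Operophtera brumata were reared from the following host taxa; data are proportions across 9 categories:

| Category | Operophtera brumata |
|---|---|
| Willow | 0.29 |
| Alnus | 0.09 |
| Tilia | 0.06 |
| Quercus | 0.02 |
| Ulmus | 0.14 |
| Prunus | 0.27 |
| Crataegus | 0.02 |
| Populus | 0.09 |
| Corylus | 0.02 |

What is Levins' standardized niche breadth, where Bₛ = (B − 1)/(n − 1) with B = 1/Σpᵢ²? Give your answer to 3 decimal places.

Σpᵢ² = 0.29² + 0.09² + 0.06² + 0.02² + 0.14² + 0.27² + 0.02² + 0.09² + 0.02² = 0.0841 + 0.0081 + 0.0036 + 0.0004 + 0.0196 + 0.0729 + 0.0004 + 0.0081 + 0.0004 = 0.1976
B = 1 / 0.1976 = 5.06073
Bₛ = (B − 1)/(n − 1) = (5.06073 − 1)/(9 − 1) = 4.06073/8 = 0.50759

0.508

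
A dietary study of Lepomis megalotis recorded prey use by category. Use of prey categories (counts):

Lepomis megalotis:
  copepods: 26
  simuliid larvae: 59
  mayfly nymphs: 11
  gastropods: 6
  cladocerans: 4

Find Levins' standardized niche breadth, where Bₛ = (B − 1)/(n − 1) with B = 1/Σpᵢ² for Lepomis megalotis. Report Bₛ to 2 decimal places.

0.40

Proportions for Lepomis megalotis (n=106): 26/106=0.2453, 59/106=0.5566, 11/106=0.1038, 6/106=0.0566, 4/106=0.0377
Σpᵢ² = 0.2453² + 0.5566² + 0.1038² + 0.0566² + 0.0377² = 0.060172 + 0.309804 + 0.010774 + 0.003204 + 0.001421 = 0.385375
B = 1 / 0.385375 = 2.5949
Bₛ = (B − 1)/(n − 1) = (2.5949 − 1)/(5 − 1) = 1.5949/4 = 0.3987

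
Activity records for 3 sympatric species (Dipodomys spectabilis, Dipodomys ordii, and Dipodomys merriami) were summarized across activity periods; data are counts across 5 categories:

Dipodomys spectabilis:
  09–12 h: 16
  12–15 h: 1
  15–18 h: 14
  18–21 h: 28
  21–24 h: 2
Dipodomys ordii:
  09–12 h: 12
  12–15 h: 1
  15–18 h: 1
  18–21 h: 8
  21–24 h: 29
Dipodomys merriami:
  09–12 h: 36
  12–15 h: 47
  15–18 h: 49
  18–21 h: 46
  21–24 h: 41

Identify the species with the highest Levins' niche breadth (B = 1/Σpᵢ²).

Proportions for Dipodomys spectabilis (n=61): 16/61=0.2623, 1/61=0.0164, 14/61=0.2295, 28/61=0.4590, 2/61=0.0328
Proportions for Dipodomys ordii (n=51): 12/51=0.2353, 1/51=0.0196, 1/51=0.0196, 8/51=0.1569, 29/51=0.5686
Proportions for Dipodomys merriami (n=219): 36/219=0.1644, 47/219=0.2146, 49/219=0.2237, 46/219=0.2100, 41/219=0.1872
Σp_specᵢ² = 0.2623² + 0.0164² + 0.2295² + 0.4590² + 0.0328² = 0.068801 + 0.000269 + 0.052670 + 0.210681 + 0.001076 = 0.333497
B_spec = 1 / 0.333497 = 2.9985
Σp_ordiᵢ² = 0.2353² + 0.0196² + 0.0196² + 0.1569² + 0.5686² = 0.055366 + 0.000384 + 0.000384 + 0.024618 + 0.323306 = 0.404058
B_ordi = 1 / 0.404058 = 2.4749
Σp_merrᵢ² = 0.1644² + 0.2146² + 0.2237² + 0.2100² + 0.1872² = 0.027027 + 0.046053 + 0.050042 + 0.044100 + 0.035044 = 0.202266
B_merr = 1 / 0.202266 = 4.9440
Highest B → broadest niche (most generalist): Dipodomys merriami (B = 4.94).

Dipodomys merriami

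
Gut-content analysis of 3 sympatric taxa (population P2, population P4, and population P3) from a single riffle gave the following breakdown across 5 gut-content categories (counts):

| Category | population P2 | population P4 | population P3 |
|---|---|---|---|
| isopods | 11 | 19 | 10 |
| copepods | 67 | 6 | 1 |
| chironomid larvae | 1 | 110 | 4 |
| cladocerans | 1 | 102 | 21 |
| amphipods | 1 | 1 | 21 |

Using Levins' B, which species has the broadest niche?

Proportions for population P2 (n=81): 11/81=0.1358, 67/81=0.8272, 1/81=0.0123, 1/81=0.0123, 1/81=0.0123
Proportions for population P4 (n=238): 19/238=0.0798, 6/238=0.0252, 110/238=0.4622, 102/238=0.4286, 1/238=0.0042
Proportions for population P3 (n=57): 10/57=0.1754, 1/57=0.0175, 4/57=0.0702, 21/57=0.3684, 21/57=0.3684
Σp_P2ᵢ² = 0.1358² + 0.8272² + 0.0123² + 0.0123² + 0.0123² = 0.018442 + 0.684260 + 0.000151 + 0.000151 + 0.000151 = 0.703155
B_P2 = 1 / 0.703155 = 1.4222
Σp_P4ᵢ² = 0.0798² + 0.0252² + 0.4622² + 0.4286² + 0.0042² = 0.006368 + 0.000635 + 0.213629 + 0.183698 + 0.000018 = 0.404348
B_P4 = 1 / 0.404348 = 2.4731
Σp_P3ᵢ² = 0.1754² + 0.0175² + 0.0702² + 0.3684² + 0.3684² = 0.030765 + 0.000306 + 0.004928 + 0.135719 + 0.135719 = 0.307437
B_P3 = 1 / 0.307437 = 3.2527
Highest B → broadest niche (most generalist): population P3 (B = 3.25).

population P3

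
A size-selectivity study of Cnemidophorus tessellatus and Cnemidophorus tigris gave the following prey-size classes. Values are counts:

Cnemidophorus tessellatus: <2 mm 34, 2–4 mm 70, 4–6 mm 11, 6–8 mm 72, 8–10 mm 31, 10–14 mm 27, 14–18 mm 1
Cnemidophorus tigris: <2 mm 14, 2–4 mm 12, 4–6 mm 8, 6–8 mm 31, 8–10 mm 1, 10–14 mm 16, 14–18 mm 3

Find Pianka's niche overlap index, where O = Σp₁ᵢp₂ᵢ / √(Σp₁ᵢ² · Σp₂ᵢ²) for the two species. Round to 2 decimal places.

0.89

Proportions for Cnemidophorus tessellatus (n=246): 34/246=0.1382, 70/246=0.2846, 11/246=0.0447, 72/246=0.2927, 31/246=0.1260, 27/246=0.1098, 1/246=0.0041
Proportions for Cnemidophorus tigris (n=85): 14/85=0.1647, 12/85=0.1412, 8/85=0.0941, 31/85=0.3647, 1/85=0.0118, 16/85=0.1882, 3/85=0.0353
Σ p₁ᵢp₂ᵢ = 0.022762 + 0.040186 + 0.004206 + 0.106748 + 0.001487 + 0.020664 + 0.000145 = 0.196198
Σp_1ᵢ² = 0.1382² + 0.2846² + 0.0447² + 0.2927² + 0.1260² + 0.1098² + 0.0041² = 0.019099 + 0.080997 + 0.001998 + 0.085673 + 0.015876 + 0.012056 + 0.000017 = 0.215716
Σp_2ᵢ² = 0.1647² + 0.1412² + 0.0941² + 0.3647² + 0.0118² + 0.1882² + 0.0353² = 0.027126 + 0.019937 + 0.008855 + 0.133006 + 0.000139 + 0.035419 + 0.001246 = 0.225728
O = 0.196198 / √(0.215716 × 0.225728) = 0.196198 / 0.2206652 = 0.8891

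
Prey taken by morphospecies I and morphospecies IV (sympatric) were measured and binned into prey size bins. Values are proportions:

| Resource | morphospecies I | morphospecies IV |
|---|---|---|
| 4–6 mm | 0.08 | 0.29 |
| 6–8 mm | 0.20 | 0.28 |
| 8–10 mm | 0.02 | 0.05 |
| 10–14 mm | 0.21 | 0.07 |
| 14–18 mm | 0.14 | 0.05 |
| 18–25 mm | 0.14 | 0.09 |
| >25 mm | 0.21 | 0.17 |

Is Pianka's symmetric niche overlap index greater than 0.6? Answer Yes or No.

Yes

Σ p₁ᵢp₂ᵢ = 0.0232 + 0.0560 + 0.0010 + 0.0147 + 0.0070 + 0.0126 + 0.0357 = 0.1502
Σp_1ᵢ² = 0.08² + 0.20² + 0.02² + 0.21² + 0.14² + 0.14² + 0.21² = 0.0064 + 0.0400 + 0.0004 + 0.0441 + 0.0196 + 0.0196 + 0.0441 = 0.1742
Σp_2ᵢ² = 0.29² + 0.28² + 0.05² + 0.07² + 0.05² + 0.09² + 0.17² = 0.0841 + 0.0784 + 0.0025 + 0.0049 + 0.0025 + 0.0081 + 0.0289 = 0.2094
O = 0.1502 / √(0.1742 × 0.2094) = 0.1502 / 0.19099 = 0.7864
O = 0.7864 > 0.6 → Yes.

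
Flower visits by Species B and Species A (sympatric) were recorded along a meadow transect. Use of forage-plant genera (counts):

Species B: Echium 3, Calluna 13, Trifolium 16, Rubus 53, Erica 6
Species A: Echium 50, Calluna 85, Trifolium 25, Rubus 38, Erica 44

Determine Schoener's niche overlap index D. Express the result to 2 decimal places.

Proportions for Species B (n=91): 3/91=0.0330, 13/91=0.1429, 16/91=0.1758, 53/91=0.5824, 6/91=0.0659
Proportions for Species A (n=242): 50/242=0.2066, 85/242=0.3512, 25/242=0.1033, 38/242=0.1570, 44/242=0.1818
Σ|p₁ᵢ − p₂ᵢ| = 0.1736 + 0.2083 + 0.0725 + 0.4254 + 0.1159 = 0.9957
D = 1 − ½ × 0.9957 = 1 − 0.49785 = 0.50215

0.50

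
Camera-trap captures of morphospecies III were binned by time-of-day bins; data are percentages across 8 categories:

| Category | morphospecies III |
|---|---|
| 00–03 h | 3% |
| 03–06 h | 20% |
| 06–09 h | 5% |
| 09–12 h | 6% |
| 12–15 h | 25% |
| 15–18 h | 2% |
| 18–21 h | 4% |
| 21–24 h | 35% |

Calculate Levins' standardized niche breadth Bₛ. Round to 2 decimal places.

Convert percentages to proportions (divide by 100).
Σpᵢ² = 0.03² + 0.20² + 0.05² + 0.06² + 0.25² + 0.02² + 0.04² + 0.35² = 0.0009 + 0.0400 + 0.0025 + 0.0036 + 0.0625 + 0.0004 + 0.0016 + 0.1225 = 0.2340
B = 1 / 0.2340 = 4.2735
Bₛ = (B − 1)/(n − 1) = (4.2735 − 1)/(8 − 1) = 3.2735/7 = 0.4676

0.47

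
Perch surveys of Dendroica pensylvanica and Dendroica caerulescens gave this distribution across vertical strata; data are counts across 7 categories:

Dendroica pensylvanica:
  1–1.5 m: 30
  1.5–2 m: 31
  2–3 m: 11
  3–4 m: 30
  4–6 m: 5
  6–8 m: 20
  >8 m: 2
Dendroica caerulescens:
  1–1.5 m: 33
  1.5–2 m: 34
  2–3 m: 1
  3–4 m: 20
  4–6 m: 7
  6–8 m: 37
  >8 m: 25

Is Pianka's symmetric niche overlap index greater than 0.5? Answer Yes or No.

Yes

Proportions for Dendroica pensylvanica (n=129): 30/129=0.2326, 31/129=0.2403, 11/129=0.0853, 30/129=0.2326, 5/129=0.0388, 20/129=0.1550, 2/129=0.0155
Proportions for Dendroica caerulescens (n=157): 33/157=0.2102, 34/157=0.2166, 1/157=0.0064, 20/157=0.1274, 7/157=0.0446, 37/157=0.2357, 25/157=0.1592
Σ p₁ᵢp₂ᵢ = 0.048893 + 0.052049 + 0.000546 + 0.029633 + 0.001730 + 0.036534 + 0.002468 = 0.171853
Σp_1ᵢ² = 0.2326² + 0.2403² + 0.0853² + 0.2326² + 0.0388² + 0.1550² + 0.0155² = 0.054103 + 0.057744 + 0.007276 + 0.054103 + 0.001505 + 0.024025 + 0.000240 = 0.198996
Σp_2ᵢ² = 0.2102² + 0.2166² + 0.0064² + 0.1274² + 0.0446² + 0.2357² + 0.1592² = 0.044184 + 0.046916 + 0.000041 + 0.016231 + 0.001989 + 0.055554 + 0.025345 = 0.190260
O = 0.171853 / √(0.198996 × 0.190260) = 0.171853 / 0.1945790 = 0.8832
O = 0.8832 > 0.5 → Yes.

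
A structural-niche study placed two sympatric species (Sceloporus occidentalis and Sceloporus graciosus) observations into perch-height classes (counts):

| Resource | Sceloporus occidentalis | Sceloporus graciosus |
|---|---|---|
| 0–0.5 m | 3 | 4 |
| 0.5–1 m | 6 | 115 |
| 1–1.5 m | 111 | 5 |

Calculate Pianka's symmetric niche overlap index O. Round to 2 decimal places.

Proportions for Sceloporus occidentalis (n=120): 3/120=0.0250, 6/120=0.0500, 111/120=0.9250
Proportions for Sceloporus graciosus (n=124): 4/124=0.0323, 115/124=0.9274, 5/124=0.0403
Σ p₁ᵢp₂ᵢ = 0.000808 + 0.046370 + 0.037278 = 0.084456
Σp_1ᵢ² = 0.0250² + 0.0500² + 0.9250² = 0.000625 + 0.002500 + 0.855625 = 0.858750
Σp_2ᵢ² = 0.0323² + 0.9274² + 0.0403² = 0.001043 + 0.860071 + 0.001624 = 0.862738
O = 0.084456 / √(0.858750 × 0.862738) = 0.084456 / 0.8607417 = 0.0981

0.10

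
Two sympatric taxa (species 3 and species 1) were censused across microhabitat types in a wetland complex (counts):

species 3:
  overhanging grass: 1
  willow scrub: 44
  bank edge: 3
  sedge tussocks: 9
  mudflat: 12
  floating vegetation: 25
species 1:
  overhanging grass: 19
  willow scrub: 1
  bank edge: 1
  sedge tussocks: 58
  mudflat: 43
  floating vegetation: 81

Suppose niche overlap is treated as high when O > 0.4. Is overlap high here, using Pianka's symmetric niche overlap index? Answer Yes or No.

Proportions for species 3 (n=94): 1/94=0.0106, 44/94=0.4681, 3/94=0.0319, 9/94=0.0957, 12/94=0.1277, 25/94=0.2660
Proportions for species 1 (n=203): 19/203=0.0936, 1/203=0.0049, 1/203=0.0049, 58/203=0.2857, 43/203=0.2118, 81/203=0.3990
Σ p₁ᵢp₂ᵢ = 0.000992 + 0.002294 + 0.000156 + 0.027341 + 0.027047 + 0.106134 = 0.163964
Σp_1ᵢ² = 0.0106² + 0.4681² + 0.0319² + 0.0957² + 0.1277² + 0.2660² = 0.000112 + 0.219118 + 0.001018 + 0.009158 + 0.016307 + 0.070756 = 0.316469
Σp_2ᵢ² = 0.0936² + 0.0049² + 0.0049² + 0.2857² + 0.2118² + 0.3990² = 0.008761 + 0.000024 + 0.000024 + 0.081624 + 0.044859 + 0.159201 = 0.294493
O = 0.163964 / √(0.316469 × 0.294493) = 0.163964 / 0.3052833 = 0.5371
O = 0.5371 > 0.4 → Yes.

Yes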